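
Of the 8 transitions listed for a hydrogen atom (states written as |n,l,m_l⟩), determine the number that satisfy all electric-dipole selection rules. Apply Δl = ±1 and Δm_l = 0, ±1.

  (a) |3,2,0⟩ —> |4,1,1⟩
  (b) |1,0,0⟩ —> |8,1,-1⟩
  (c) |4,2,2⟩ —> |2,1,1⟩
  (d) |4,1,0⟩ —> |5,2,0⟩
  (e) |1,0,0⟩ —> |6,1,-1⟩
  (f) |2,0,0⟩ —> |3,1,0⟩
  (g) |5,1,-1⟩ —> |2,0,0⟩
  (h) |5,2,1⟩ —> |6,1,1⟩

(a) allowed
(b) allowed
(c) allowed
(d) allowed
(e) allowed
(f) allowed
(g) allowed
(h) allowed
Total allowed: 8 of 8.

8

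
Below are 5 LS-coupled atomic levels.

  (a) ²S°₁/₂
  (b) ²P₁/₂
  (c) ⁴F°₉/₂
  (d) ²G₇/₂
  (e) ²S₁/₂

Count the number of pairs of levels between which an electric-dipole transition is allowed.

1

(a)–(b): allowed.
(a)–(c): forbidden (parity, ΔS, ΔL, ΔJ).
(a)–(d): forbidden (ΔL, ΔJ).
(a)–(e): forbidden (ΔL).
(b)–(c): forbidden (ΔS, ΔL, ΔJ).
(b)–(d): forbidden (parity, ΔL, ΔJ).
(b)–(e): forbidden (parity).
(c)–(d): forbidden (ΔS).
(c)–(e): forbidden (ΔS, ΔL, ΔJ).
(d)–(e): forbidden (parity, ΔL, ΔJ).
Allowed pairs: 1 of 10.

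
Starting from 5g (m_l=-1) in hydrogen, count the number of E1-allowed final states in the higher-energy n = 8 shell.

6

E1 requires Δl = ±1, so l_f ∈ {3, 5}; with 0 ≤ l_f ≤ n_f−1 = 7, the allowed l_f values are {3, 5}.
For l_f = 3: m_f ∈ {m_i−1, m_i, m_i+1} ∩ [−3, 3] = {-2, -1, 0} → 3 states.
For l_f = 5: m_f ∈ {m_i−1, m_i, m_i+1} ∩ [−5, 5] = {-2, -1, 0} → 3 states.
Total: 6.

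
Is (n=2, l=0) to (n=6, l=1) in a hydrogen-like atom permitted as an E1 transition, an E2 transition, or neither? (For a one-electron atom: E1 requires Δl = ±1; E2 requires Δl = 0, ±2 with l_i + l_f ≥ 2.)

Δl = 1 − 0 = +1; l_i + l_f = 1.
E1 (Δl = ±1): satisfied.
E2 (Δl = 0,±2, l_i+l_f ≥ 2): not satisfied.

E1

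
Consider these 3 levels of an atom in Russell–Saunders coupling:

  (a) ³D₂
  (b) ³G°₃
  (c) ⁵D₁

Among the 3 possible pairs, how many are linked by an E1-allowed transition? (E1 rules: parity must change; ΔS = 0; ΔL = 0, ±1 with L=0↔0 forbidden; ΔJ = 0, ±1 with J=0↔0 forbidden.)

0

(a)–(b): forbidden (ΔL).
(a)–(c): forbidden (parity, ΔS).
(b)–(c): forbidden (ΔS, ΔL, ΔJ).
Allowed pairs: 0 of 3.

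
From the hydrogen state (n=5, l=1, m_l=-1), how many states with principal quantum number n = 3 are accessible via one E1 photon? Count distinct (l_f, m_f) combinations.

E1 requires Δl = ±1, so l_f ∈ {0, 2}; with 0 ≤ l_f ≤ n_f−1 = 2, the allowed l_f values are {0, 2}.
For l_f = 0: m_f ∈ {m_i−1, m_i, m_i+1} ∩ [−0, 0] = {0} → 1 state.
For l_f = 2: m_f ∈ {m_i−1, m_i, m_i+1} ∩ [−2, 2] = {-2, -1, 0} → 3 states.
Total: 4.

4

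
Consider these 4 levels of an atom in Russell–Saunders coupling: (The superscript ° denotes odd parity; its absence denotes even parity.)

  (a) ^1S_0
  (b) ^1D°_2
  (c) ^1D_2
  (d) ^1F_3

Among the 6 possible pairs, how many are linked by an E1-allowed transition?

2

(a)–(b): forbidden (ΔL, ΔJ).
(a)–(c): forbidden (parity, ΔL, ΔJ).
(a)–(d): forbidden (parity, ΔL, ΔJ).
(b)–(c): allowed.
(b)–(d): allowed.
(c)–(d): forbidden (parity).
Allowed pairs: 2 of 6.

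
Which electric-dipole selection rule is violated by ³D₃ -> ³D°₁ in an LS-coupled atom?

the ΔJ = 0, ±1 rule

Reading off the term symbols: S 1→1, L 2→2, J 3→1, parity even→odd.
Parity must change: even → odd — passes.
ΔS = 0: S: 1 → 1 — passes.
ΔL = 0, ±1 (not L=0↔0): L: 2 → 2, ΔL = +0 — passes.
ΔJ = 0, ±1 (not J=0↔0): J: 3 → 1, ΔJ = -2 — fails.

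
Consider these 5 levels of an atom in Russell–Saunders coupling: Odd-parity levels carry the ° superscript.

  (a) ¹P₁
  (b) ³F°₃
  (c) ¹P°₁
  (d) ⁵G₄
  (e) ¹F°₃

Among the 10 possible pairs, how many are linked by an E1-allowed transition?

1

(a)–(b): forbidden (ΔS, ΔL, ΔJ).
(a)–(c): allowed.
(a)–(d): forbidden (parity, ΔS, ΔL, ΔJ).
(a)–(e): forbidden (ΔL, ΔJ).
(b)–(c): forbidden (parity, ΔS, ΔL, ΔJ).
(b)–(d): forbidden (ΔS).
(b)–(e): forbidden (parity, ΔS).
(c)–(d): forbidden (ΔS, ΔL, ΔJ).
(c)–(e): forbidden (parity, ΔL, ΔJ).
(d)–(e): forbidden (ΔS).
Allowed pairs: 1 of 10.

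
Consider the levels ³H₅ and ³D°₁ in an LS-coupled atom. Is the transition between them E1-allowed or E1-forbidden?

forbidden

Reading off the term symbols: S 1→1, L 5→2, J 5→1, parity even→odd.
Parity must change: even → odd — satisfied.
ΔS = 0: S: 1 → 1 — satisfied.
ΔL = 0, ±1 (not L=0↔0): L: 5 → 2, ΔL = -3 — violated.
ΔJ = 0, ±1 (not J=0↔0): J: 5 → 1, ΔJ = -4 — violated.
Rule(s) violated: ΔL, ΔJ.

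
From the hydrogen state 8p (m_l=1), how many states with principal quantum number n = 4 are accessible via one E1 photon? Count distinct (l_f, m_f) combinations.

4

E1 requires Δl = ±1, so l_f ∈ {0, 2}; with 0 ≤ l_f ≤ n_f−1 = 3, the allowed l_f values are {0, 2}.
For l_f = 0: m_f ∈ {m_i−1, m_i, m_i+1} ∩ [−0, 0] = {0} → 1 state.
For l_f = 2: m_f ∈ {m_i−1, m_i, m_i+1} ∩ [−2, 2] = {0, 1, 2} → 3 states.
Total: 4.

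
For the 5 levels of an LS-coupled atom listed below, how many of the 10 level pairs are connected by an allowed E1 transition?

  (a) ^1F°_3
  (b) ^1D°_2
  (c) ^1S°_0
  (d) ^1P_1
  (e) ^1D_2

4

(a)–(b): forbidden (parity).
(a)–(c): forbidden (parity, ΔL, ΔJ).
(a)–(d): forbidden (ΔL, ΔJ).
(a)–(e): allowed.
(b)–(c): forbidden (parity, ΔL, ΔJ).
(b)–(d): allowed.
(b)–(e): allowed.
(c)–(d): allowed.
(c)–(e): forbidden (ΔL, ΔJ).
(d)–(e): forbidden (parity).
Allowed pairs: 4 of 10.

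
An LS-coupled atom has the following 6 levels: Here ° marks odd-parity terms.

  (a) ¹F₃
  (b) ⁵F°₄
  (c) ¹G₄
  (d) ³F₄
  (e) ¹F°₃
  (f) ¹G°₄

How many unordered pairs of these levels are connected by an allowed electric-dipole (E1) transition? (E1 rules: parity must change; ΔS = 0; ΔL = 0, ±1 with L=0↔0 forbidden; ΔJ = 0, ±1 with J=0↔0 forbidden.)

4

(a)–(b): forbidden (ΔS).
(a)–(c): forbidden (parity).
(a)–(d): forbidden (parity, ΔS).
(a)–(e): allowed.
(a)–(f): allowed.
(b)–(c): forbidden (ΔS).
(b)–(d): forbidden (ΔS).
(b)–(e): forbidden (parity, ΔS).
(b)–(f): forbidden (parity, ΔS).
(c)–(d): forbidden (parity, ΔS).
(c)–(e): allowed.
(c)–(f): allowed.
(d)–(e): forbidden (ΔS).
(d)–(f): forbidden (ΔS).
(e)–(f): forbidden (parity).
Allowed pairs: 4 of 15.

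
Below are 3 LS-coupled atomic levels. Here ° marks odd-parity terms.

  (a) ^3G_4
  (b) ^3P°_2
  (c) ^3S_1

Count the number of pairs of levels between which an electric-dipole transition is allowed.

1

(a)–(b): forbidden (ΔL, ΔJ).
(a)–(c): forbidden (parity, ΔL, ΔJ).
(b)–(c): allowed.
Allowed pairs: 1 of 3.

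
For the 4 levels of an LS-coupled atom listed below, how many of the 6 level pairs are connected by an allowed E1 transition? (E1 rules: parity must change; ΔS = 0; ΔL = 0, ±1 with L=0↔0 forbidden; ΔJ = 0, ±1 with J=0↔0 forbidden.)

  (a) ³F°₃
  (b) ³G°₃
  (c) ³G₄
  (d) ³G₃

(a)–(b): forbidden (parity).
(a)–(c): allowed.
(a)–(d): allowed.
(b)–(c): allowed.
(b)–(d): allowed.
(c)–(d): forbidden (parity).
Allowed pairs: 4 of 6.

4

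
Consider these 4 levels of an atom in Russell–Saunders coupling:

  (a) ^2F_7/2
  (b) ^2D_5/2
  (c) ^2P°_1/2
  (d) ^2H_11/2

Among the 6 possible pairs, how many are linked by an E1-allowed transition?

(a)–(b): forbidden (parity).
(a)–(c): forbidden (ΔL, ΔJ).
(a)–(d): forbidden (parity, ΔL, ΔJ).
(b)–(c): forbidden (ΔJ).
(b)–(d): forbidden (parity, ΔL, ΔJ).
(c)–(d): forbidden (ΔL, ΔJ).
Allowed pairs: 0 of 6.

0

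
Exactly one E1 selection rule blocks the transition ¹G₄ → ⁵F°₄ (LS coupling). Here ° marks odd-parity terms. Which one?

Initial level: S=0, L=4, J=4, parity even. Final level: S=2, L=3, J=4, parity odd.
Parity must change: even → odd — satisfied.
ΔS = 0: S: 0 → 2 — violated.
ΔL = 0, ±1 (not L=0↔0): L: 4 → 3, ΔL = -1 — satisfied.
ΔJ = 0, ±1 (not J=0↔0): J: 4 → 4, ΔJ = +0 — satisfied.

the ΔS = 0 rule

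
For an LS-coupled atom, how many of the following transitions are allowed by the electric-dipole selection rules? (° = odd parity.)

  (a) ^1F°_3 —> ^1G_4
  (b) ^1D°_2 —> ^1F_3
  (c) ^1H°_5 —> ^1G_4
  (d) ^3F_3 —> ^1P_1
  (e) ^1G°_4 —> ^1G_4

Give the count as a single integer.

(a) allowed
(b) allowed
(c) allowed
(d) forbidden (parity, ΔS, ΔL, ΔJ fail)
(e) allowed
Total allowed: 4 of 5.

4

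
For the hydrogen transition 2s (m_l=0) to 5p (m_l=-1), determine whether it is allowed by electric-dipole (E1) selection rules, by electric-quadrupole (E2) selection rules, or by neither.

Δl = 1 − 0 = +1; l_i + l_f = 1.
Δm_l = -1.
E1 (Δl = ±1, |Δm_l| ≤ 1): satisfied.
E2 (Δl = 0,±2, l_i+l_f ≥ 2, |Δm_l| ≤ 2): not satisfied.

E1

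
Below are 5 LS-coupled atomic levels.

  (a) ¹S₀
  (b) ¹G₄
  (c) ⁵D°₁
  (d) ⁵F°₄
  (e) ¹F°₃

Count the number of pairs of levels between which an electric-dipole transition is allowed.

1

(a)–(b): forbidden (parity, ΔL, ΔJ).
(a)–(c): forbidden (ΔS, ΔL).
(a)–(d): forbidden (ΔS, ΔL, ΔJ).
(a)–(e): forbidden (ΔL, ΔJ).
(b)–(c): forbidden (ΔS, ΔL, ΔJ).
(b)–(d): forbidden (ΔS).
(b)–(e): allowed.
(c)–(d): forbidden (parity, ΔJ).
(c)–(e): forbidden (parity, ΔS, ΔJ).
(d)–(e): forbidden (parity, ΔS).
Allowed pairs: 1 of 10.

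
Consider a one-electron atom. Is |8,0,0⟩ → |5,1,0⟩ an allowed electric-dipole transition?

Δl = 1 − 0 = +1; the E1 rule Δl = ±1 is ✓.
m_l: 0 → 0 (Δm_l = +0). |Δm_l| ≤ 1 ✓.
All E1 selection rules are satisfied.

allowed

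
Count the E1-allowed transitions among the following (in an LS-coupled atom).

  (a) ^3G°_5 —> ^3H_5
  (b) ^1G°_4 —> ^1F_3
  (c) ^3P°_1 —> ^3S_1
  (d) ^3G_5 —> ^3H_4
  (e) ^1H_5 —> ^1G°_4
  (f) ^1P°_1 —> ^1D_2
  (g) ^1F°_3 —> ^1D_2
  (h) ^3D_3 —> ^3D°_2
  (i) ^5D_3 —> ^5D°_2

(a) allowed
(b) allowed
(c) allowed
(d) forbidden (parity fails)
(e) allowed
(f) allowed
(g) allowed
(h) allowed
(i) allowed
Total allowed: 8 of 9.

8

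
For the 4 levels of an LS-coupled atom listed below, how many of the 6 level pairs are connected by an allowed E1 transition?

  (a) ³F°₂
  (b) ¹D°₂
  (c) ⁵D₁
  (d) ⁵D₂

(a)–(b): forbidden (parity, ΔS).
(a)–(c): forbidden (ΔS).
(a)–(d): forbidden (ΔS).
(b)–(c): forbidden (ΔS).
(b)–(d): forbidden (ΔS).
(c)–(d): forbidden (parity).
Allowed pairs: 0 of 6.

0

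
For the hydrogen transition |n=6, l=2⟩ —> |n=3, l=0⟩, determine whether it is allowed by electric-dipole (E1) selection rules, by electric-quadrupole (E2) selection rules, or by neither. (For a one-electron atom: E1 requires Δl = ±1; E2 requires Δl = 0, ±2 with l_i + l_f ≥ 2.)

E2

Δl = 0 − 2 = -2; l_i + l_f = 2.
E1 (Δl = ±1): not satisfied.
E2 (Δl = 0,±2, l_i+l_f ≥ 2): satisfied.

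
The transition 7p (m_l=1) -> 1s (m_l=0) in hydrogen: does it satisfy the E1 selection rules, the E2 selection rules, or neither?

Δl = 0 − 1 = -1; l_i + l_f = 1.
Δm_l = -1.
E1 (Δl = ±1, |Δm_l| ≤ 1): satisfied.
E2 (Δl = 0,±2, l_i+l_f ≥ 2, |Δm_l| ≤ 2): not satisfied.

E1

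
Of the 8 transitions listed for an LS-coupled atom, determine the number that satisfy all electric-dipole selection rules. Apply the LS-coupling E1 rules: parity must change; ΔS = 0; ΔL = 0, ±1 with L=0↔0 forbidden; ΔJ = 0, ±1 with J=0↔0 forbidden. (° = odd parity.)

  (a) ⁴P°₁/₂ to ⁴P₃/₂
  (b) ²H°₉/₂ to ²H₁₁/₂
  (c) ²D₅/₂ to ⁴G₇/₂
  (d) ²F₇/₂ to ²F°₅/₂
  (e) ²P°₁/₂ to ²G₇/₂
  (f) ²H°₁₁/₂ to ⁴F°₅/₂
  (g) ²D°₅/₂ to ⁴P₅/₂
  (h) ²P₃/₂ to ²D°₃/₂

4

(a) allowed
(b) allowed
(c) forbidden (parity, ΔS, ΔL fail)
(d) allowed
(e) forbidden (ΔL, ΔJ fail)
(f) forbidden (parity, ΔS, ΔL, ΔJ fail)
(g) forbidden (ΔS fails)
(h) allowed
Total allowed: 4 of 8.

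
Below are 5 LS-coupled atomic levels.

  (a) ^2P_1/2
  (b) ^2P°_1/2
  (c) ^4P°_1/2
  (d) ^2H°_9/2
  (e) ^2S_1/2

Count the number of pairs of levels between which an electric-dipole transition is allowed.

(a)–(b): allowed.
(a)–(c): forbidden (ΔS).
(a)–(d): forbidden (ΔL, ΔJ).
(a)–(e): forbidden (parity).
(b)–(c): forbidden (parity, ΔS).
(b)–(d): forbidden (parity, ΔL, ΔJ).
(b)–(e): allowed.
(c)–(d): forbidden (parity, ΔS, ΔL, ΔJ).
(c)–(e): forbidden (ΔS).
(d)–(e): forbidden (ΔL, ΔJ).
Allowed pairs: 2 of 10.

2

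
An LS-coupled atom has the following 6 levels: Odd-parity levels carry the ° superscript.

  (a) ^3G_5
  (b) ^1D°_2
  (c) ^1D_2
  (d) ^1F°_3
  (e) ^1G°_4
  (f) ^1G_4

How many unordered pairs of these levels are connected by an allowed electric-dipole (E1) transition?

4

(a)–(b): forbidden (ΔS, ΔL, ΔJ).
(a)–(c): forbidden (parity, ΔS, ΔL, ΔJ).
(a)–(d): forbidden (ΔS, ΔJ).
(a)–(e): forbidden (ΔS).
(a)–(f): forbidden (parity, ΔS).
(b)–(c): allowed.
(b)–(d): forbidden (parity).
(b)–(e): forbidden (parity, ΔL, ΔJ).
(b)–(f): forbidden (ΔL, ΔJ).
(c)–(d): allowed.
(c)–(e): forbidden (ΔL, ΔJ).
(c)–(f): forbidden (parity, ΔL, ΔJ).
(d)–(e): forbidden (parity).
(d)–(f): allowed.
(e)–(f): allowed.
Allowed pairs: 4 of 15.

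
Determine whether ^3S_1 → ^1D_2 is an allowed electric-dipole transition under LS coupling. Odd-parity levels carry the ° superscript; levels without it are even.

forbidden

Initial level: S=1, L=0, J=1, parity even. Final level: S=0, L=2, J=2, parity even.
Parity must change: even → even — violated.
ΔS = 0: S: 1 → 0 — violated.
ΔL = 0, ±1 (not L=0↔0): L: 0 → 2, ΔL = +2 — violated.
ΔJ = 0, ±1 (not J=0↔0): J: 1 → 2, ΔJ = +1 — satisfied.
Rule(s) violated: parity, ΔS, ΔL.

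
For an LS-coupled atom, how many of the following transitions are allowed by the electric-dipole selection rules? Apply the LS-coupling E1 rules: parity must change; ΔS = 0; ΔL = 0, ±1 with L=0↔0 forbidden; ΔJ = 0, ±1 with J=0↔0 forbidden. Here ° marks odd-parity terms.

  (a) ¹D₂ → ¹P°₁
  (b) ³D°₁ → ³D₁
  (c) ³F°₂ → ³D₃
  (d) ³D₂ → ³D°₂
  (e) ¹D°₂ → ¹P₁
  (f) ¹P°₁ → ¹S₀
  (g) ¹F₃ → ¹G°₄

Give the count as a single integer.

7

(a) allowed
(b) allowed
(c) allowed
(d) allowed
(e) allowed
(f) allowed
(g) allowed
Total allowed: 7 of 7.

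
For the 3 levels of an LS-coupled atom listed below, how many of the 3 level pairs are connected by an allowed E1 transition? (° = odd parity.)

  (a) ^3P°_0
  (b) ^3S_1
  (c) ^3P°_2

(a)–(b): allowed.
(a)–(c): forbidden (parity, ΔJ).
(b)–(c): allowed.
Allowed pairs: 2 of 3.

2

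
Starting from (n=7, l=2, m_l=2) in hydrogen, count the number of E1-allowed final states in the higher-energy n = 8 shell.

4

E1 requires Δl = ±1, so l_f ∈ {1, 3}; with 0 ≤ l_f ≤ n_f−1 = 7, the allowed l_f values are {1, 3}.
For l_f = 1: m_f ∈ {m_i−1, m_i, m_i+1} ∩ [−1, 1] = {1} → 1 state.
For l_f = 3: m_f ∈ {m_i−1, m_i, m_i+1} ∩ [−3, 3] = {1, 2, 3} → 3 states.
Total: 4.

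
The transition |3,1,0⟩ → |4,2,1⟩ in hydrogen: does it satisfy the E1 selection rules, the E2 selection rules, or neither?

E1

Δl = 2 − 1 = +1; l_i + l_f = 3.
Δm_l = +1.
E1 (Δl = ±1, |Δm_l| ≤ 1): satisfied.
E2 (Δl = 0,±2, l_i+l_f ≥ 2, |Δm_l| ≤ 2): not satisfied.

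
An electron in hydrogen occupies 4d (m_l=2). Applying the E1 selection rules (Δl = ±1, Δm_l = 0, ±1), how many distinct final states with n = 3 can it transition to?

1

E1 requires Δl = ±1, so l_f ∈ {1, 3}; with 0 ≤ l_f ≤ n_f−1 = 2, the allowed l_f values are {1}.
For l_f = 1: m_f ∈ {m_i−1, m_i, m_i+1} ∩ [−1, 1] = {1} → 1 state.
Total: 1.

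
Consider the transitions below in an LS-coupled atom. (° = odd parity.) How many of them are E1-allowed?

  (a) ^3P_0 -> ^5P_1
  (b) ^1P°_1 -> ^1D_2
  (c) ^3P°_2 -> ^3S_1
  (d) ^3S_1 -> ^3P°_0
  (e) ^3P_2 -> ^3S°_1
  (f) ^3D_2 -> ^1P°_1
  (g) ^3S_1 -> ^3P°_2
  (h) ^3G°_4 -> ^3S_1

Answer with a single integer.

(a) forbidden (parity, ΔS fail)
(b) allowed
(c) allowed
(d) allowed
(e) allowed
(f) forbidden (ΔS fails)
(g) allowed
(h) forbidden (ΔL, ΔJ fail)
Total allowed: 5 of 8.

5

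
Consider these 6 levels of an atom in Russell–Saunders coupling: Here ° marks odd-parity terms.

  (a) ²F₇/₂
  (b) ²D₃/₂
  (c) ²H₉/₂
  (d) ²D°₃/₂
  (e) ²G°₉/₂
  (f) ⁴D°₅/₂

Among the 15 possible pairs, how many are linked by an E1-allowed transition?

(a)–(b): forbidden (parity, ΔJ).
(a)–(c): forbidden (parity, ΔL).
(a)–(d): forbidden (ΔJ).
(a)–(e): allowed.
(a)–(f): forbidden (ΔS).
(b)–(c): forbidden (parity, ΔL, ΔJ).
(b)–(d): allowed.
(b)–(e): forbidden (ΔL, ΔJ).
(b)–(f): forbidden (ΔS).
(c)–(d): forbidden (ΔL, ΔJ).
(c)–(e): allowed.
(c)–(f): forbidden (ΔS, ΔL, ΔJ).
(d)–(e): forbidden (parity, ΔL, ΔJ).
(d)–(f): forbidden (parity, ΔS).
(e)–(f): forbidden (parity, ΔS, ΔL, ΔJ).
Allowed pairs: 3 of 15.

3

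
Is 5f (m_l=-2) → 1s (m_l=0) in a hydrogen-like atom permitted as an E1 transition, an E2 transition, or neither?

neither

Δl = 0 − 3 = -3; l_i + l_f = 3.
Δm_l = +2.
E1 (Δl = ±1, |Δm_l| ≤ 1): not satisfied.
E2 (Δl = 0,±2, l_i+l_f ≥ 2, |Δm_l| ≤ 2): not satisfied.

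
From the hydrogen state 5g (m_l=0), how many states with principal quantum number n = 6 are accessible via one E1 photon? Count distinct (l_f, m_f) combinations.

6

E1 requires Δl = ±1, so l_f ∈ {3, 5}; with 0 ≤ l_f ≤ n_f−1 = 5, the allowed l_f values are {3, 5}.
For l_f = 3: m_f ∈ {m_i−1, m_i, m_i+1} ∩ [−3, 3] = {-1, 0, 1} → 3 states.
For l_f = 5: m_f ∈ {m_i−1, m_i, m_i+1} ∩ [−5, 5] = {-1, 0, 1} → 3 states.
Total: 6.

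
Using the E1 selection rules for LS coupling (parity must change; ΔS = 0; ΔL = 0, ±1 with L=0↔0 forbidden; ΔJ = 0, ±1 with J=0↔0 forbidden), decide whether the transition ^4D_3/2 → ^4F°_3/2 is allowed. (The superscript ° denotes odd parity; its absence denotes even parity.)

allowed

Initial level: S=3/2, L=2, J=3/2, parity even. Final level: S=3/2, L=3, J=3/2, parity odd.
ΔS = 0: S: 3/2 → 3/2 — ✓.
Parity must change: even → odd — ✓.
ΔJ = 0, ±1 (not J=0↔0): J: 3/2 → 3/2, ΔJ = +0 — ✓.
ΔL = 0, ±1 (not L=0↔0): L: 2 → 3, ΔL = +1 — ✓.
All four E1 rules are satisfied.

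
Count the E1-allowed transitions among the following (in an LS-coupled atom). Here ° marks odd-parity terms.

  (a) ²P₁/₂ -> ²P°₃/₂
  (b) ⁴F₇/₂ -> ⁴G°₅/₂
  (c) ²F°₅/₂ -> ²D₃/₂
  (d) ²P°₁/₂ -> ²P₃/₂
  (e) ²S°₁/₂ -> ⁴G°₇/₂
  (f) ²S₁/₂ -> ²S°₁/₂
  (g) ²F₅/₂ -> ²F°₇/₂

(a) allowed
(b) allowed
(c) allowed
(d) allowed
(e) forbidden (parity, ΔS, ΔL, ΔJ fail)
(f) forbidden (ΔL fails)
(g) allowed
Total allowed: 5 of 7.

5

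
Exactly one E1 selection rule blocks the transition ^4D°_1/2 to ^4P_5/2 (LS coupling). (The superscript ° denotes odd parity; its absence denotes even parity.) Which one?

the ΔJ = 0, ±1 rule

Reading off the term symbols: S 3/2→3/2, L 2→1, J 1/2→5/2, parity odd→even.
Parity must change: odd → even — ok.
ΔS = 0: S: 3/2 → 3/2 — ok.
ΔL = 0, ±1 (not L=0↔0): L: 2 → 1, ΔL = -1 — ok.
ΔJ = 0, ±1 (not J=0↔0): J: 1/2 → 5/2, ΔJ = +2 — fails.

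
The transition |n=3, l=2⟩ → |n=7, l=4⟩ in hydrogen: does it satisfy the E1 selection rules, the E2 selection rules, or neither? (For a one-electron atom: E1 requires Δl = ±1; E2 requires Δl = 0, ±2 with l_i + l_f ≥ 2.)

Δl = 4 − 2 = +2; l_i + l_f = 6.
E1 (Δl = ±1): not satisfied.
E2 (Δl = 0,±2, l_i+l_f ≥ 2): satisfied.

E2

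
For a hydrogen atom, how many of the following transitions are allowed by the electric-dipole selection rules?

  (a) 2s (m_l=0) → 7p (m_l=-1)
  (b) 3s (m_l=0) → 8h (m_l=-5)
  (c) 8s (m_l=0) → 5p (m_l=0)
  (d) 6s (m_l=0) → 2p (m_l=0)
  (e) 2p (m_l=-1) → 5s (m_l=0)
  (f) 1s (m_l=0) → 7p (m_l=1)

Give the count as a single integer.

(a) allowed
(b) forbidden — Δl = +5 (E1 requires Δl = ±1); Δm_l = -5 (E1 requires Δm_l = 0, ±1)
(c) allowed
(d) allowed
(e) allowed
(f) allowed
Total allowed: 5 of 6.

5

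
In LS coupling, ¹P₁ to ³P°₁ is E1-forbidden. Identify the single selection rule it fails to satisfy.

ΔS = 0: S: 0 → 1 — fails.
Parity must change: even → odd — passes.
ΔJ = 0, ±1 (not J=0↔0): J: 1 → 1, ΔJ = +0 — passes.
ΔL = 0, ±1 (not L=0↔0): L: 1 → 1, ΔL = +0 — passes.

the ΔS = 0 rule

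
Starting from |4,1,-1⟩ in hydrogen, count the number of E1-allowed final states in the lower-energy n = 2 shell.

1

E1 requires Δl = ±1, so l_f ∈ {0, 2}; with 0 ≤ l_f ≤ n_f−1 = 1, the allowed l_f values are {0}.
For l_f = 0: m_f ∈ {m_i−1, m_i, m_i+1} ∩ [−0, 0] = {0} → 1 state.
Total: 1.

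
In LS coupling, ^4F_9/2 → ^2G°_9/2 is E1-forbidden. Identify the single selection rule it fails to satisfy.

Parity must change: even → odd — ✓.
ΔS = 0: S: 3/2 → 1/2 — ✗.
ΔL = 0, ±1 (not L=0↔0): L: 3 → 4, ΔL = +1 — ✓.
ΔJ = 0, ±1 (not J=0↔0): J: 9/2 → 9/2, ΔJ = +0 — ✓.

the ΔS = 0 rule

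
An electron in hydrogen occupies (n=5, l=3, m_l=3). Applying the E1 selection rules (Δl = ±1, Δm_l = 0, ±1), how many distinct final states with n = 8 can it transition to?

E1 requires Δl = ±1, so l_f ∈ {2, 4}; with 0 ≤ l_f ≤ n_f−1 = 7, the allowed l_f values are {2, 4}.
For l_f = 2: m_f ∈ {m_i−1, m_i, m_i+1} ∩ [−2, 2] = {2} → 1 state.
For l_f = 4: m_f ∈ {m_i−1, m_i, m_i+1} ∩ [−4, 4] = {2, 3, 4} → 3 states.
Total: 4.

4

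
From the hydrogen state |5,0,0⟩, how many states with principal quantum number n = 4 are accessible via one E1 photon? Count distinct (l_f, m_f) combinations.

3

E1 requires Δl = ±1, so l_f ∈ {-1, 1}; with 0 ≤ l_f ≤ n_f−1 = 3, the allowed l_f values are {1}.
For l_f = 1: m_f ∈ {m_i−1, m_i, m_i+1} ∩ [−1, 1] = {-1, 0, 1} → 3 states.
Total: 3.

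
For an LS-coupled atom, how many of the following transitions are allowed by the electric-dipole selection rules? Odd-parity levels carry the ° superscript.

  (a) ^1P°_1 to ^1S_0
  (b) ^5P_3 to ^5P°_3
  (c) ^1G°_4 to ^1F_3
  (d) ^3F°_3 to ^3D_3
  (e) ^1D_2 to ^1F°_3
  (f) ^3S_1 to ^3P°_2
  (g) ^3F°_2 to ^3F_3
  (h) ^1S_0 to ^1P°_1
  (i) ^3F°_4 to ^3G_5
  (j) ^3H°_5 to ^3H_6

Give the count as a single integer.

10

(a) allowed
(b) allowed
(c) allowed
(d) allowed
(e) allowed
(f) allowed
(g) allowed
(h) allowed
(i) allowed
(j) allowed
Total allowed: 10 of 10.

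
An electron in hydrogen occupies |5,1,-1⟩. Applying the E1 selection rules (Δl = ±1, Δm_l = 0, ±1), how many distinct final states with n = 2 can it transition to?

E1 requires Δl = ±1, so l_f ∈ {0, 2}; with 0 ≤ l_f ≤ n_f−1 = 1, the allowed l_f values are {0}.
For l_f = 0: m_f ∈ {m_i−1, m_i, m_i+1} ∩ [−0, 0] = {0} → 1 state.
Total: 1.

1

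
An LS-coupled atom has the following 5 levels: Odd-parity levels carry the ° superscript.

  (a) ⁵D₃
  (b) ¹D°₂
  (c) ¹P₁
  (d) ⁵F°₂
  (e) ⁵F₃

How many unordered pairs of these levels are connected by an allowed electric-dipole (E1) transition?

(a)–(b): forbidden (ΔS).
(a)–(c): forbidden (parity, ΔS, ΔJ).
(a)–(d): allowed.
(a)–(e): forbidden (parity).
(b)–(c): allowed.
(b)–(d): forbidden (parity, ΔS).
(b)–(e): forbidden (ΔS).
(c)–(d): forbidden (ΔS, ΔL).
(c)–(e): forbidden (parity, ΔS, ΔL, ΔJ).
(d)–(e): allowed.
Allowed pairs: 3 of 10.

3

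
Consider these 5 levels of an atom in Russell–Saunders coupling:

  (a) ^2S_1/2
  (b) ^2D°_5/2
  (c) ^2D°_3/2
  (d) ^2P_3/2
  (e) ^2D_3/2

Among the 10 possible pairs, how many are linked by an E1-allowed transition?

4

(a)–(b): forbidden (ΔL, ΔJ).
(a)–(c): forbidden (ΔL).
(a)–(d): forbidden (parity).
(a)–(e): forbidden (parity, ΔL).
(b)–(c): forbidden (parity).
(b)–(d): allowed.
(b)–(e): allowed.
(c)–(d): allowed.
(c)–(e): allowed.
(d)–(e): forbidden (parity).
Allowed pairs: 4 of 10.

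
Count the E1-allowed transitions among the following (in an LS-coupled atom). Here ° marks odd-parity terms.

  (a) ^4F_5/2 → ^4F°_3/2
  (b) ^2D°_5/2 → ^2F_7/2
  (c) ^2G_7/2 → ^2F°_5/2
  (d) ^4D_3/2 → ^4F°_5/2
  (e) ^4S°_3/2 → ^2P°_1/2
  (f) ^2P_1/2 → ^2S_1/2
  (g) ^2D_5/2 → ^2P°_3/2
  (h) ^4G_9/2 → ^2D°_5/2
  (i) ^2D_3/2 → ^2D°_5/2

6

(a) allowed
(b) allowed
(c) allowed
(d) allowed
(e) forbidden (parity, ΔS fail)
(f) forbidden (parity fails)
(g) allowed
(h) forbidden (ΔS, ΔL, ΔJ fail)
(i) allowed
Total allowed: 6 of 9.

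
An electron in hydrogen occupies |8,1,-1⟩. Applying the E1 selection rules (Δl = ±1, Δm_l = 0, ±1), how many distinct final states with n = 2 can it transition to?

E1 requires Δl = ±1, so l_f ∈ {0, 2}; with 0 ≤ l_f ≤ n_f−1 = 1, the allowed l_f values are {0}.
For l_f = 0: m_f ∈ {m_i−1, m_i, m_i+1} ∩ [−0, 0] = {0} → 1 state.
Total: 1.

1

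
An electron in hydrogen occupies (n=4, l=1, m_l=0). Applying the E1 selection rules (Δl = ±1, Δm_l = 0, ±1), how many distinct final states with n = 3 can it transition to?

E1 requires Δl = ±1, so l_f ∈ {0, 2}; with 0 ≤ l_f ≤ n_f−1 = 2, the allowed l_f values are {0, 2}.
For l_f = 0: m_f ∈ {m_i−1, m_i, m_i+1} ∩ [−0, 0] = {0} → 1 state.
For l_f = 2: m_f ∈ {m_i−1, m_i, m_i+1} ∩ [−2, 2] = {-1, 0, 1} → 3 states.
Total: 4.

4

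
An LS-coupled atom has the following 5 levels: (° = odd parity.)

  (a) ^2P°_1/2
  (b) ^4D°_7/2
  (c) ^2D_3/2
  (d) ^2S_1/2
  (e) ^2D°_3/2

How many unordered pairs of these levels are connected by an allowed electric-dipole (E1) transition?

(a)–(b): forbidden (parity, ΔS, ΔJ).
(a)–(c): allowed.
(a)–(d): allowed.
(a)–(e): forbidden (parity).
(b)–(c): forbidden (ΔS, ΔJ).
(b)–(d): forbidden (ΔS, ΔL, ΔJ).
(b)–(e): forbidden (parity, ΔS, ΔJ).
(c)–(d): forbidden (parity, ΔL).
(c)–(e): allowed.
(d)–(e): forbidden (ΔL).
Allowed pairs: 3 of 10.

3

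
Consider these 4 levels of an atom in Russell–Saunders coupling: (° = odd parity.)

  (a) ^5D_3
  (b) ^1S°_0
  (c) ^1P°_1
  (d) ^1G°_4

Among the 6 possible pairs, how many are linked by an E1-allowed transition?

0

(a)–(b): forbidden (ΔS, ΔL, ΔJ).
(a)–(c): forbidden (ΔS, ΔJ).
(a)–(d): forbidden (ΔS, ΔL).
(b)–(c): forbidden (parity).
(b)–(d): forbidden (parity, ΔL, ΔJ).
(c)–(d): forbidden (parity, ΔL, ΔJ).
Allowed pairs: 0 of 6.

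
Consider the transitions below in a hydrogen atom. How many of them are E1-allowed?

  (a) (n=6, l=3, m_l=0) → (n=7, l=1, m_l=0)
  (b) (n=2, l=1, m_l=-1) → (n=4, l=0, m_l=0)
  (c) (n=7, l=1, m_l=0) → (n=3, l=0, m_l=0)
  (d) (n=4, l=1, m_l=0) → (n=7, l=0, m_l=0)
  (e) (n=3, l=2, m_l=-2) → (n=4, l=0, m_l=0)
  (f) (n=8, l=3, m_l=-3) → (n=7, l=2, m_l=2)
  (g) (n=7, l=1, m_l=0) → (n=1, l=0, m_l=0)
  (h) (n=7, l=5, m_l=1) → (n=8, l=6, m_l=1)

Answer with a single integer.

(a) forbidden — Δl = -2 (E1 requires Δl = ±1)
(b) allowed
(c) allowed
(d) allowed
(e) forbidden — Δl = -2 (E1 requires Δl = ±1); Δm_l = +2 (E1 requires Δm_l = 0, ±1)
(f) forbidden — Δm_l = +5 (E1 requires Δm_l = 0, ±1)
(g) allowed
(h) allowed
Total allowed: 5 of 8.

5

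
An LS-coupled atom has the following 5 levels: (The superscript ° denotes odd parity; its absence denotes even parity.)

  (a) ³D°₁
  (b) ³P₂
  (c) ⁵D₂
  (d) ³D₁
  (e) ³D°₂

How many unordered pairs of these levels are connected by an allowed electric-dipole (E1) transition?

(a)–(b): allowed.
(a)–(c): forbidden (ΔS).
(a)–(d): allowed.
(a)–(e): forbidden (parity).
(b)–(c): forbidden (parity, ΔS).
(b)–(d): forbidden (parity).
(b)–(e): allowed.
(c)–(d): forbidden (parity, ΔS).
(c)–(e): forbidden (ΔS).
(d)–(e): allowed.
Allowed pairs: 4 of 10.

4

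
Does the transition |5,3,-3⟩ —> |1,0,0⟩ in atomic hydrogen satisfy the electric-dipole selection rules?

forbidden

Δl = 0 − 3 = -3; the E1 rule Δl = ±1 is ✗.
m_l: -3 → 0 (Δm_l = +3). |Δm_l| ≤ 1 ✗.
The transition is electric-dipole forbidden.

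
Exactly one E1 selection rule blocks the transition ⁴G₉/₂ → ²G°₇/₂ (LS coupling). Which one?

the ΔS = 0 rule

Parity must change: even → odd — ✓.
ΔS = 0: S: 3/2 → 1/2 — ✗.
ΔL = 0, ±1 (not L=0↔0): L: 4 → 4, ΔL = +0 — ✓.
ΔJ = 0, ±1 (not J=0↔0): J: 9/2 → 7/2, ΔJ = -1 — ✓.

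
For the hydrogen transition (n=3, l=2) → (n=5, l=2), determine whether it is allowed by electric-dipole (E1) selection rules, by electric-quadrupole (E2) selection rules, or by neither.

Δl = 2 − 2 = +0; l_i + l_f = 4.
E1 (Δl = ±1): not satisfied.
E2 (Δl = 0,±2, l_i+l_f ≥ 2): satisfied.

E2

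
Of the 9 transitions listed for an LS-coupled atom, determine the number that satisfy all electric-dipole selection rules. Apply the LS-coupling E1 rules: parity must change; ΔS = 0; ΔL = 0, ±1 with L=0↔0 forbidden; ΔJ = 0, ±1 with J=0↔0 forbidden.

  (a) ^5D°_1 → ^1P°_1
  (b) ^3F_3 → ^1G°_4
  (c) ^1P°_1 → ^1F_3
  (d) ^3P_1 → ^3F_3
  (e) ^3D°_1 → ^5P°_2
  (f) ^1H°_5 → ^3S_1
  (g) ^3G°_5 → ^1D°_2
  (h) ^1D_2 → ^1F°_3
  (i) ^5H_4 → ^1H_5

1

(a) forbidden (parity, ΔS fail)
(b) forbidden (ΔS fails)
(c) forbidden (ΔL, ΔJ fail)
(d) forbidden (parity, ΔL, ΔJ fail)
(e) forbidden (parity, ΔS fail)
(f) forbidden (ΔS, ΔL, ΔJ fail)
(g) forbidden (parity, ΔS, ΔL, ΔJ fail)
(h) allowed
(i) forbidden (parity, ΔS fail)
Total allowed: 1 of 9.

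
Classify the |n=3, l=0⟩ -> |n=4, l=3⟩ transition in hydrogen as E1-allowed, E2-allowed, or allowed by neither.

neither

Δl = 3 − 0 = +3; l_i + l_f = 3.
E1 (Δl = ±1): not satisfied.
E2 (Δl = 0,±2, l_i+l_f ≥ 2): not satisfied.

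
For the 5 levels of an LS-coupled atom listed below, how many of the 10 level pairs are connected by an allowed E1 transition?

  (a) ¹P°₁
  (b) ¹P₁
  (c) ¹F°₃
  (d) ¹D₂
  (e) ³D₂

(a)–(b): allowed.
(a)–(c): forbidden (parity, ΔL, ΔJ).
(a)–(d): allowed.
(a)–(e): forbidden (ΔS).
(b)–(c): forbidden (ΔL, ΔJ).
(b)–(d): forbidden (parity).
(b)–(e): forbidden (parity, ΔS).
(c)–(d): allowed.
(c)–(e): forbidden (ΔS).
(d)–(e): forbidden (parity, ΔS).
Allowed pairs: 3 of 10.

3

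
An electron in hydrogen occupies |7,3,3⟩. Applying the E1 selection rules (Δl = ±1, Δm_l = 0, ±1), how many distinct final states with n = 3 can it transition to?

E1 requires Δl = ±1, so l_f ∈ {2, 4}; with 0 ≤ l_f ≤ n_f−1 = 2, the allowed l_f values are {2}.
For l_f = 2: m_f ∈ {m_i−1, m_i, m_i+1} ∩ [−2, 2] = {2} → 1 state.
Total: 1.

1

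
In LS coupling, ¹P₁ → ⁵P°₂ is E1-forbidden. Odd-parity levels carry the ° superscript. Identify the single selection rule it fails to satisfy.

Initial level: S=0, L=1, J=1, parity even. Final level: S=2, L=1, J=2, parity odd.
ΔL = 0, ±1 (not L=0↔0): L: 1 → 1, ΔL = +0 — satisfied.
Parity must change: even → odd — satisfied.
ΔS = 0: S: 0 → 2 — violated.
ΔJ = 0, ±1 (not J=0↔0): J: 1 → 2, ΔJ = +1 — satisfied.

the ΔS = 0 rule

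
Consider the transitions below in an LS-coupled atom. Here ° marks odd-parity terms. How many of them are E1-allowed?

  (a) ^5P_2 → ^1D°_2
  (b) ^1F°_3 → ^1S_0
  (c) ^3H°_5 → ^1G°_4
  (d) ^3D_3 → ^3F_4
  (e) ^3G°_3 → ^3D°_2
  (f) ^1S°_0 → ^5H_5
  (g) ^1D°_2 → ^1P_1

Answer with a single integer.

(a) forbidden (ΔS fails)
(b) forbidden (ΔL, ΔJ fail)
(c) forbidden (parity, ΔS fail)
(d) forbidden (parity fails)
(e) forbidden (parity, ΔL fail)
(f) forbidden (ΔS, ΔL, ΔJ fail)
(g) allowed
Total allowed: 1 of 7.

1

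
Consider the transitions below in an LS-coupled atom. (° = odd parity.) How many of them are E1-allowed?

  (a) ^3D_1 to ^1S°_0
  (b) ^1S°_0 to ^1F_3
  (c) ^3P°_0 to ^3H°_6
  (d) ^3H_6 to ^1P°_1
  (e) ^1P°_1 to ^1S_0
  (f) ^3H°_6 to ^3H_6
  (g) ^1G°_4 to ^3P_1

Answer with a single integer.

(a) forbidden (ΔS, ΔL fail)
(b) forbidden (ΔL, ΔJ fail)
(c) forbidden (parity, ΔL, ΔJ fail)
(d) forbidden (ΔS, ΔL, ΔJ fail)
(e) allowed
(f) allowed
(g) forbidden (ΔS, ΔL, ΔJ fail)
Total allowed: 2 of 7.

2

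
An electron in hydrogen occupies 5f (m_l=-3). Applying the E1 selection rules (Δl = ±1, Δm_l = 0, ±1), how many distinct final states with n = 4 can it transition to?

E1 requires Δl = ±1, so l_f ∈ {2, 4}; with 0 ≤ l_f ≤ n_f−1 = 3, the allowed l_f values are {2}.
For l_f = 2: m_f ∈ {m_i−1, m_i, m_i+1} ∩ [−2, 2] = {-2} → 1 state.
Total: 1.

1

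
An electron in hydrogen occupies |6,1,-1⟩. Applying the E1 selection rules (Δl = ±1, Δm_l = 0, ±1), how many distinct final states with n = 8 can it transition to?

4

E1 requires Δl = ±1, so l_f ∈ {0, 2}; with 0 ≤ l_f ≤ n_f−1 = 7, the allowed l_f values are {0, 2}.
For l_f = 0: m_f ∈ {m_i−1, m_i, m_i+1} ∩ [−0, 0] = {0} → 1 state.
For l_f = 2: m_f ∈ {m_i−1, m_i, m_i+1} ∩ [−2, 2] = {-2, -1, 0} → 3 states.
Total: 4.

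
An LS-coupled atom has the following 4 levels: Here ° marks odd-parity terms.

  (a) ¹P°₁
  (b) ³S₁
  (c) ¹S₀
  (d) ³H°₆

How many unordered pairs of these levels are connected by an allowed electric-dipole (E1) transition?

(a)–(b): forbidden (ΔS).
(a)–(c): allowed.
(a)–(d): forbidden (parity, ΔS, ΔL, ΔJ).
(b)–(c): forbidden (parity, ΔS, ΔL).
(b)–(d): forbidden (ΔL, ΔJ).
(c)–(d): forbidden (ΔS, ΔL, ΔJ).
Allowed pairs: 1 of 6.

1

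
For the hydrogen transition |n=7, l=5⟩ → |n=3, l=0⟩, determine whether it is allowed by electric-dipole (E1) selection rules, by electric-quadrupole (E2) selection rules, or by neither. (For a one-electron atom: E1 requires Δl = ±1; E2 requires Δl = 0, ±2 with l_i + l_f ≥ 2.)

neither

Δl = 0 − 5 = -5; l_i + l_f = 5.
E1 (Δl = ±1): not satisfied.
E2 (Δl = 0,±2, l_i+l_f ≥ 2): not satisfied.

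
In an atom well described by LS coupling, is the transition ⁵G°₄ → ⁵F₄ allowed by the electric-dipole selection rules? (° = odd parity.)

allowed

Parity must change: odd → even — ✓.
ΔS = 0: S: 2 → 2 — ✓.
ΔL = 0, ±1 (not L=0↔0): L: 4 → 3, ΔL = -1 — ✓.
ΔJ = 0, ±1 (not J=0↔0): J: 4 → 4, ΔJ = +0 — ✓.
All four E1 rules are satisfied.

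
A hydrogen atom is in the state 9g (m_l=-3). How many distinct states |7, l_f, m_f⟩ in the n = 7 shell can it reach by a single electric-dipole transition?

5

E1 requires Δl = ±1, so l_f ∈ {3, 5}; with 0 ≤ l_f ≤ n_f−1 = 6, the allowed l_f values are {3, 5}.
For l_f = 3: m_f ∈ {m_i−1, m_i, m_i+1} ∩ [−3, 3] = {-3, -2} → 2 states.
For l_f = 5: m_f ∈ {m_i−1, m_i, m_i+1} ∩ [−5, 5] = {-4, -3, -2} → 3 states.
Total: 5.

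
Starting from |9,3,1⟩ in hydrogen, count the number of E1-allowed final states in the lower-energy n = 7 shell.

6

E1 requires Δl = ±1, so l_f ∈ {2, 4}; with 0 ≤ l_f ≤ n_f−1 = 6, the allowed l_f values are {2, 4}.
For l_f = 2: m_f ∈ {m_i−1, m_i, m_i+1} ∩ [−2, 2] = {0, 1, 2} → 3 states.
For l_f = 4: m_f ∈ {m_i−1, m_i, m_i+1} ∩ [−4, 4] = {0, 1, 2} → 3 states.
Total: 6.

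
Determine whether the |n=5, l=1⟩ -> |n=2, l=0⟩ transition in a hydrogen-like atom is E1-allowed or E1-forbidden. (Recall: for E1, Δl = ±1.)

allowed

Δl = 0 − 1 = -1; the E1 rule Δl = ±1 is ✓.
All E1 selection rules are satisfied.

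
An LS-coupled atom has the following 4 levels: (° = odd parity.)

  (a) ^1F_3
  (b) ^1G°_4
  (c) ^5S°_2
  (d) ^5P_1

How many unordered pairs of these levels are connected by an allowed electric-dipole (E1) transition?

2

(a)–(b): allowed.
(a)–(c): forbidden (ΔS, ΔL).
(a)–(d): forbidden (parity, ΔS, ΔL, ΔJ).
(b)–(c): forbidden (parity, ΔS, ΔL, ΔJ).
(b)–(d): forbidden (ΔS, ΔL, ΔJ).
(c)–(d): allowed.
Allowed pairs: 2 of 6.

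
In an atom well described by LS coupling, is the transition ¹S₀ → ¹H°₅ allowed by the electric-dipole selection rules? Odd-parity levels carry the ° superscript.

ΔS = 0: S: 0 → 0 — satisfied.
ΔL = 0, ±1 (not L=0↔0): L: 0 → 5, ΔL = +5 — violated.
ΔJ = 0, ±1 (not J=0↔0): J: 0 → 5, ΔJ = +5 — violated.
Parity must change: even → odd — satisfied.
Rule(s) violated: ΔL, ΔJ.

forbidden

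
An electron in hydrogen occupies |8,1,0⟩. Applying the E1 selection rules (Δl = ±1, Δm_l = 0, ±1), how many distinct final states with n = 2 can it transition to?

1

E1 requires Δl = ±1, so l_f ∈ {0, 2}; with 0 ≤ l_f ≤ n_f−1 = 1, the allowed l_f values are {0}.
For l_f = 0: m_f ∈ {m_i−1, m_i, m_i+1} ∩ [−0, 0] = {0} → 1 state.
Total: 1.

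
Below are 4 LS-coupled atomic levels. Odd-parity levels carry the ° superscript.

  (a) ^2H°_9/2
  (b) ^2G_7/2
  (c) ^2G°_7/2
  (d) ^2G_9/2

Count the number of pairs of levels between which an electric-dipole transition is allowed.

4

(a)–(b): allowed.
(a)–(c): forbidden (parity).
(a)–(d): allowed.
(b)–(c): allowed.
(b)–(d): forbidden (parity).
(c)–(d): allowed.
Allowed pairs: 4 of 6.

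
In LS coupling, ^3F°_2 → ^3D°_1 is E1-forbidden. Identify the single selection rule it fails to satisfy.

parity

Initial level: S=1, L=3, J=2, parity odd. Final level: S=1, L=2, J=1, parity odd.
Parity must change: odd → odd — ✗.
ΔS = 0: S: 1 → 1 — ✓.
ΔL = 0, ±1 (not L=0↔0): L: 3 → 2, ΔL = -1 — ✓.
ΔJ = 0, ±1 (not J=0↔0): J: 2 → 1, ΔJ = -1 — ✓.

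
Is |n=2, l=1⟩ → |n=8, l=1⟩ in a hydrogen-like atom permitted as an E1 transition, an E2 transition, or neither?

E2

Δl = 1 − 1 = +0; l_i + l_f = 2.
E1 (Δl = ±1): not satisfied.
E2 (Δl = 0,±2, l_i+l_f ≥ 2): satisfied.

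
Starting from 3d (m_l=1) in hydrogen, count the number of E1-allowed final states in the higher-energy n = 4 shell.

E1 requires Δl = ±1, so l_f ∈ {1, 3}; with 0 ≤ l_f ≤ n_f−1 = 3, the allowed l_f values are {1, 3}.
For l_f = 1: m_f ∈ {m_i−1, m_i, m_i+1} ∩ [−1, 1] = {0, 1} → 2 states.
For l_f = 3: m_f ∈ {m_i−1, m_i, m_i+1} ∩ [−3, 3] = {0, 1, 2} → 3 states.
Total: 5.

5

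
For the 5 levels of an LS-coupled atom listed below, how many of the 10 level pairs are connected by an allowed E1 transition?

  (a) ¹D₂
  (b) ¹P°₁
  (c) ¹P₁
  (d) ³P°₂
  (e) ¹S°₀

3

(a)–(b): allowed.
(a)–(c): forbidden (parity).
(a)–(d): forbidden (ΔS).
(a)–(e): forbidden (ΔL, ΔJ).
(b)–(c): allowed.
(b)–(d): forbidden (parity, ΔS).
(b)–(e): forbidden (parity).
(c)–(d): forbidden (ΔS).
(c)–(e): allowed.
(d)–(e): forbidden (parity, ΔS, ΔJ).
Allowed pairs: 3 of 10.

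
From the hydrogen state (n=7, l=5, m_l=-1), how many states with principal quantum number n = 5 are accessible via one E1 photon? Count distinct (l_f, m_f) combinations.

3

E1 requires Δl = ±1, so l_f ∈ {4, 6}; with 0 ≤ l_f ≤ n_f−1 = 4, the allowed l_f values are {4}.
For l_f = 4: m_f ∈ {m_i−1, m_i, m_i+1} ∩ [−4, 4] = {-2, -1, 0} → 3 states.
Total: 3.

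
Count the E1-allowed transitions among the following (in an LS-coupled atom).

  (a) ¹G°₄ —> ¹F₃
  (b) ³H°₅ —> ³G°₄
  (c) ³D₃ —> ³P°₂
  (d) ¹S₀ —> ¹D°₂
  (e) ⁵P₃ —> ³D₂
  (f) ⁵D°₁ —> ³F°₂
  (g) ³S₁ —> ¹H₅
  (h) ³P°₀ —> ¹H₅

(a) allowed
(b) forbidden (parity fails)
(c) allowed
(d) forbidden (ΔL, ΔJ fail)
(e) forbidden (parity, ΔS fail)
(f) forbidden (parity, ΔS fail)
(g) forbidden (parity, ΔS, ΔL, ΔJ fail)
(h) forbidden (ΔS, ΔL, ΔJ fail)
Total allowed: 2 of 8.

2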